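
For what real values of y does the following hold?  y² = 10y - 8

Rearrange to standard form: y² - 10y + 8 = 0.
Discriminant: (-10)² − 4·1·8 = 68.
Quadratic formula: y = (10 ± √68) / 2.
So y = √(17) + 5 ≈ 9.1231 or y = 5 - √(17) ≈ 0.8769.

y = 0.8769 or y = 9.1231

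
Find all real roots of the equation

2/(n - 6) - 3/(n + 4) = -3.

Multiply both sides by (n - 6)(n + 4):
2(n + 4) - 3(n - 6) = -3(n - 6)(n + 4).
Expand and collect terms: -3n² + 7n + 46 = 0.
By the quadratic formula, n = (-7 ± √601) / -6, so n ≈ -2.9192 or n ≈ 5.2526.
Neither value makes a denominator zero (n ≠ 6, n ≠ -4), so both are valid.

n = -2.9192 or n = 5.2526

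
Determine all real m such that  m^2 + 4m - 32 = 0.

m = -8 or m = 4

Factor: (m + 8)(m - 4) = 0.
So m = -8 or m = 4.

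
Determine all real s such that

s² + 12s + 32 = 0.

Factor: (s + 4)(s + 8) = 0.
So s = -4 or s = -8.

s = -8 or s = -4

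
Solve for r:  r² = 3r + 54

r = -6 or r = 9

Bring every term to one side: r² - 3r - 54 = 0.
Factor: (r + 6)(r - 9) = 0.
So r = -6 or r = 9.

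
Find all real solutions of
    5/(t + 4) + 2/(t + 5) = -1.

Multiply both sides by (t + 4)(t + 5):
5(t + 5) + 2(t + 4) = -(t + 4)(t + 5).
Expand and collect terms: -t² - 16t - 53 = 0.
By the quadratic formula, t = (16 ± √44) / -2, so t ≈ -11.3166 or t ≈ -4.6834.
Neither value makes a denominator zero (t ≠ -4, t ≠ -5), so both are valid.

t = -11.3166 or t = -4.6834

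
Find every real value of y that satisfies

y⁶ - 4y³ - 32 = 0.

Let u = y³. The equation becomes u² - 4u - 32 = 0.
Factor: (u + 4)(u - 8) = 0, so u = -4 or u = 8.
y³ = -4 gives y = -∛(4) ≈ -1.5874.
y³ = 8 gives y = 2.

y = -1.5874 or y = 2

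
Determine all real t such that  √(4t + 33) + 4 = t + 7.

Isolate the radical: √(4t + 33) = t + 3.
Square both sides: 4t + 33 = (t + 3)².
Expand and rearrange: t² + 2t - 24 = 0.
Solving gives t = 4 or t = -6.
Check each candidate in the original equation:
  t = 4: √(49) = 7, while t + 3 = 7 — valid.
  t = -6: √(9) = 3, while t + 3 = -3 — extraneous.

t = 4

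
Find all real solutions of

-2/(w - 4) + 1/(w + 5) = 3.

Multiply both sides by (w - 4)(w + 5):
-2(w + 5) + (w - 4) = 3(w - 4)(w + 5).
Expand and collect terms: 3w² + 4w - 46 = 0.
By the quadratic formula, w = (-4 ± √568) / 6, so w ≈ 3.3055 or w ≈ -4.6388.
Neither value makes a denominator zero (w ≠ 4, w ≠ -5), so both are valid.

w = -4.6388 or w = 3.3055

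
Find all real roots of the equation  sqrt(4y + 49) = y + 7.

y = 0

Square both sides: 4y + 49 = (y + 7)^2.
Expand and rearrange: y^2 + 10y = 0.
Solving gives y = 0 or y = -10.
Check each candidate in the original equation:
  y = 0: sqrt(49) = 7, while y + 7 = 7 — valid.
  y = -10: sqrt(9) = 3, while y + 7 = -3 — extraneous.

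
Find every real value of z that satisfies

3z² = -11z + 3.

Rearrange to standard form: 3z² + 11z - 3 = 0.
Discriminant: (11)² − 4·3·(-3) = 157.
Quadratic formula: z = (-11 ± √157) / 6.
So z = -11/6 + √(157)/6 ≈ 0.255 or z = -√(157)/6 - 11/6 ≈ -3.9217.

z = -3.9217 or z = 0.255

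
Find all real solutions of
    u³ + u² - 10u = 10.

Rearrange: u³ + u² - 10u - 10 = 0.
Possible rational roots are divisors of -10. Testing u = -1 gives 0, so (u + 1) is a factor.
Divide: u³ + u² - 10u - 10 = (u + 1)(u² - 10).
Apply the quadratic formula to u² - 10 = 0: u = (0 ± √40)/2, i.e. u ≈ 3.1623 or u ≈ -3.1623.

u = -3.1623 or u = -1 or u = 3.1623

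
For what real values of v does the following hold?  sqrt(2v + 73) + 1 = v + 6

Isolate the radical: sqrt(2v + 73) = v + 5.
Square both sides: 2v + 73 = (v + 5)^2.
Expand and rearrange: v^2 + 8v - 48 = 0.
Solving gives v = 4 or v = -12.
Check each candidate in the original equation:
  v = 4: sqrt(81) = 9, while v + 5 = 9 — valid.
  v = -12: sqrt(49) = 7, while v + 5 = -7 — extraneous.

v = 4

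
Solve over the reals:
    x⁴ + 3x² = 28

x = -2 or x = 2

Let u = x². The equation becomes u² + 3u - 28 = 0.
Factor: (u - 4)(u + 7) = 0, so u = 4 or u = -7.
x² = 4 gives x = ±2.
x² = -7 < 0 has no real solution.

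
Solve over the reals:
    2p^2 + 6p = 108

Bring every term to one side: 2p^2 + 6p - 108 = 0.
Factor: 2(p - 6)(p + 9) = 0.
So p = 6 or p = -9.

p = -9 or p = 6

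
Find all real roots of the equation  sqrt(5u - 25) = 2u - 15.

u = 10

Square both sides: 5u - 25 = (2u - 15)^2.
Expand and rearrange: 4u^2 - 65u + 250 = 0.
Solving gives u = 10 or u = 6.25.
Check each candidate in the original equation:
  u = 10: sqrt(25) = 5, while 2u - 15 = 5 — valid.
  u = 6.25: sqrt(6.25) = 2.5, while 2u - 15 = -2.5 — extraneous.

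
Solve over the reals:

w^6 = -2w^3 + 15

w = -1.71 or w = 1.4422

Let u = w^3. The equation becomes u^2 + 2u - 15 = 0.
Factor: (u - 3)(u + 5) = 0, so u = 3 or u = -5.
w^3 = 3 gives w = (3)^(1/3) ~= 1.4422.
w^3 = -5 gives w = -(5)^(1/3) ~= -1.71.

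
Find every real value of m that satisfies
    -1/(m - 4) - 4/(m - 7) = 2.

m = 3 or m = 5.5

Multiply both sides by (m - 4)(m - 7):
-(m - 7) - 4(m - 4) = 2(m - 4)(m - 7).
Expand and collect terms: 2m^2 - 17m + 33 = 0.
Factor or apply the quadratic formula: m = 5.5 or m = 3.
Neither value makes a denominator zero (m != 4, m != 7), so both are valid.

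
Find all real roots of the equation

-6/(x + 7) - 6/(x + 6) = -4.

Multiply both sides by (x + 7)(x + 6):
-6(x + 6) - 6(x + 7) = -4(x + 7)(x + 6).
Expand and collect terms: -4x^2 - 40x - 90 = 0.
By the quadratic formula, x = (40 +/- sqrt(160)) / -8, so x ~= -6.5811 or x ~= -3.4189.
Neither value makes a denominator zero (x != -7, x != -6), so both are valid.

x = -6.5811 or x = -3.4189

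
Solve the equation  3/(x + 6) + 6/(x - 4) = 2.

Multiply both sides by (x + 6)(x - 4):
3(x - 4) + 6(x + 6) = 2(x + 6)(x - 4).
Expand and collect terms: 2x^2 - 5x - 72 = 0.
By the quadratic formula, x = (5 +/- sqrt(601)) / 4, so x ~= 7.3788 or x ~= -4.8788.
Neither value makes a denominator zero (x != -6, x != 4), so both are valid.

x = -4.8788 or x = 7.3788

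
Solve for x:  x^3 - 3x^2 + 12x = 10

x = 1

Rearrange: x^3 - 3x^2 + 12x - 10 = 0.
Possible rational roots are divisors of -10. Testing x = 1 gives 0, so (x - 1) is a factor.
Divide: x^3 - 3x^2 + 12x - 10 = (x - 1)(x^2 - 2x + 10).
The quadratic x^2 - 2x + 10 has discriminant -36 < 0, so no further real roots.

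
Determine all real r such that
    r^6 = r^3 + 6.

Let u = r^3. The equation becomes u^2 - u - 6 = 0.
Factor: (u - 3)(u + 2) = 0, so u = 3 or u = -2.
r^3 = 3 gives r = (3)^(1/3) ~= 1.4422.
r^3 = -2 gives r = -(2)^(1/3) ~= -1.2599.

r = -1.2599 or r = 1.4422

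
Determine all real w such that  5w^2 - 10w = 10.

Rearrange to standard form: 5w^2 - 10w - 10 = 0.
Discriminant: (-10)^2 - 4*5*(-10) = 300.
Quadratic formula: w = (10 +/- sqrt(300)) / 10.
So w = 1 + sqrt(3) ~= 2.7321 or w = 1 - sqrt(3) ~= -0.7321.

w = -0.7321 or w = 2.7321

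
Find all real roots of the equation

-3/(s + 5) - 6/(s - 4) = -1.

s = -3.3485 or s = 11.3485

Multiply both sides by (s + 5)(s - 4):
-3(s - 4) - 6(s + 5) = -(s + 5)(s - 4).
Expand and collect terms: -s² + 8s + 38 = 0.
By the quadratic formula, s = (-8 ± √216) / -2, so s ≈ -3.3485 or s ≈ 11.3485.
Neither value makes a denominator zero (s ≠ -5, s ≠ 4), so both are valid.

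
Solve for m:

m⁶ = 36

Let u = m³. The equation becomes u² - 36 = 0.
Factor: (u - 6)(u + 6) = 0, so u = 6 or u = -6.
m³ = 6 gives m = ∛(6) ≈ 1.8171.
m³ = -6 gives m = -∛(6) ≈ -1.8171.

m = -1.8171 or m = 1.8171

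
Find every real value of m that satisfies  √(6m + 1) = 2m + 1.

Square both sides: 6m + 1 = (2m + 1)².
Expand and rearrange: 4m² - 2m = 0.
Solving gives m = 0.5 or m = 0.
Check each candidate in the original equation:
  m = 0.5: √(4) = 2, while 2m + 1 = 2 — valid.
  m = 0: √(1) = 1, while 2m + 1 = 1 — valid.

m = 0 or m = 0.5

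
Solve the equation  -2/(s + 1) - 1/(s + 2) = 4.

s = -2.3904 or s = -1.3596

Multiply both sides by (s + 1)(s + 2):
-2(s + 2) - (s + 1) = 4(s + 1)(s + 2).
Expand and collect terms: 4s^2 + 15s + 13 = 0.
By the quadratic formula, s = (-15 +/- sqrt(17)) / 8, so s ~= -1.3596 or s ~= -2.3904.
Neither value makes a denominator zero (s != -1, s != -2), so both are valid.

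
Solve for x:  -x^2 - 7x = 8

x = -5.5616 or x = -1.4384

Rearrange to standard form: -x^2 - 7x - 8 = 0.
Discriminant: (-7)^2 - 4*(-1)*(-8) = 17.
Quadratic formula: x = (7 +/- sqrt(17)) / (-2).
So x = -7/2 - sqrt(17)/2 ~= -5.5616 or x = -7/2 + sqrt(17)/2 ~= -1.4384.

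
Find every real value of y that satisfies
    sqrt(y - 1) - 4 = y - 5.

Isolate the radical: sqrt(y - 1) = y - 1.
Square both sides: y - 1 = (y - 1)^2.
Expand and rearrange: y^2 - 3y + 2 = 0.
Solving gives y = 2 or y = 1.
Check each candidate in the original equation:
  y = 2: sqrt(1) = 1, while y - 1 = 1 — valid.
  y = 1: sqrt(0) = 0, while y - 1 = 0 — valid.

y = 1 or y = 2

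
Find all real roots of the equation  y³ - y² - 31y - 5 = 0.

y = -5 or y = -0.1623 or y = 6.1623

Possible rational roots are divisors of -5. Testing y = -5 gives 0, so (y + 5) is a factor.
Divide: y³ - y² - 31y - 5 = (y + 5)(y² - 6y - 1).
Apply the quadratic formula to y² - 6y - 1 = 0: y = (6 ± √40)/2, i.e. y ≈ 6.1623 or y ≈ -0.1623.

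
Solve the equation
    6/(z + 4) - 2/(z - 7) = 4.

z = -2.4159 or z = 6.4159

Multiply both sides by (z + 4)(z - 7):
6(z - 7) - 2(z + 4) = 4(z + 4)(z - 7).
Expand and collect terms: 4z^2 - 16z - 62 = 0.
By the quadratic formula, z = (16 +/- sqrt(1248)) / 8, so z ~= 6.4159 or z ~= -2.4159.
Neither value makes a denominator zero (z != -4, z != 7), so both are valid.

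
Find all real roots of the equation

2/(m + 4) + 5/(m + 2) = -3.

m = -5.3333 or m = -3

Multiply both sides by (m + 4)(m + 2):
2(m + 2) + 5(m + 4) = -3(m + 4)(m + 2).
Expand and collect terms: -3m² - 25m - 48 = 0.
Factor or apply the quadratic formula: m = -5.3333 or m = -3.
Neither value makes a denominator zero (m ≠ -4, m ≠ -2), so both are valid.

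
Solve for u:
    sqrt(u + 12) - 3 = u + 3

u = -3

Isolate the radical: sqrt(u + 12) = u + 6.
Square both sides: u + 12 = (u + 6)^2.
Expand and rearrange: u^2 + 11u + 24 = 0.
Solving gives u = -3 or u = -8.
Check each candidate in the original equation:
  u = -3: sqrt(9) = 3, while u + 6 = 3 — valid.
  u = -8: sqrt(4) = 2, while u + 6 = -2 — extraneous.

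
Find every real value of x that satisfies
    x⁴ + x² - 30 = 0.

x = -2.2361 or x = 2.2361

Let u = x². The equation becomes u² + u - 30 = 0.
Factor: (u + 6)(u - 5) = 0, so u = -6 or u = 5.
x² = -6 < 0 has no real solution.
x² = 5 gives x = ±√(5) ≈ ±2.2361.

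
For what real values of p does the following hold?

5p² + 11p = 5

Rearrange to standard form: 5p² + 11p - 5 = 0.
Discriminant: (11)² − 4·5·(-5) = 221.
Quadratic formula: p = (-11 ± √221) / 10.
So p = -11/10 + √(221)/10 ≈ 0.3866 or p = -√(221)/10 - 11/10 ≈ -2.5866.

p = -2.5866 or p = 0.3866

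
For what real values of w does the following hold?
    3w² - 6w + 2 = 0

Discriminant: (-6)² − 4·3·2 = 12.
Quadratic formula: w = (6 ± √12) / 6.
So w = √(3)/3 + 1 ≈ 1.5774 or w = 1 - √(3)/3 ≈ 0.4226.

w = 0.4226 or w = 1.5774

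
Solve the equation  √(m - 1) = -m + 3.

m = 2

Square both sides: m - 1 = (-m + 3)².
Expand and rearrange: m² - 7m + 10 = 0.
Solving gives m = 5 or m = 2.
Check each candidate in the original equation:
  m = 5: √(4) = 2, while -m + 3 = -2 — extraneous.
  m = 2: √(1) = 1, while -m + 3 = 1 — valid.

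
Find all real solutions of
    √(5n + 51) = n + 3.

n = 6

Square both sides: 5n + 51 = (n + 3)².
Expand and rearrange: n² + n - 42 = 0.
Solving gives n = 6 or n = -7.
Check each candidate in the original equation:
  n = 6: √(81) = 9, while n + 3 = 9 — valid.
  n = -7: √(16) = 4, while n + 3 = -4 — extraneous.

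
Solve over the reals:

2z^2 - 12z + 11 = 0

z = 1.1292 or z = 4.8708

Discriminant: (-12)^2 - 4*2*11 = 56.
Quadratic formula: z = (12 +/- sqrt(56)) / 4.
So z = sqrt(14)/2 + 3 ~= 4.8708 or z = 3 - sqrt(14)/2 ~= 1.1292.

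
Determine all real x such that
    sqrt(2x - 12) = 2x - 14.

x = 8

Square both sides: 2x - 12 = (2x - 14)^2.
Expand and rearrange: 4x^2 - 58x + 208 = 0.
Solving gives x = 8 or x = 6.5.
Check each candidate in the original equation:
  x = 8: sqrt(4) = 2, while 2x - 14 = 2 — valid.
  x = 6.5: sqrt(1) = 1, while 2x - 14 = -1 — extraneous.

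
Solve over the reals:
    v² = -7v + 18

v = -9 or v = 2

Bring every term to one side: v² + 7v - 18 = 0.
Factor: (v + 9)(v - 2) = 0.
So v = -9 or v = 2.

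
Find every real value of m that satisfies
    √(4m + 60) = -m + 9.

m = 1

Square both sides: 4m + 60 = (-m + 9)².
Expand and rearrange: m² - 22m + 21 = 0.
Solving gives m = 21 or m = 1.
Check each candidate in the original equation:
  m = 21: √(144) = 12, while -m + 9 = -12 — extraneous.
  m = 1: √(64) = 8, while -m + 9 = 8 — valid.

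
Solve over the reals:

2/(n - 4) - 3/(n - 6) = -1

Multiply both sides by (n - 4)(n - 6):
2(n - 6) - 3(n - 4) = -(n - 4)(n - 6).
Expand and collect terms: -n² + 11n - 24 = 0.
Factor or apply the quadratic formula: n = 3 or n = 8.
Neither value makes a denominator zero (n ≠ 4, n ≠ 6), so both are valid.

n = 3 or n = 8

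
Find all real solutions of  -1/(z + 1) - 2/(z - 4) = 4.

Multiply both sides by (z + 1)(z - 4):
-(z - 4) - 2(z + 1) = 4(z + 1)(z - 4).
Expand and collect terms: 4z^2 - 9z - 18 = 0.
By the quadratic formula, z = (9 +/- sqrt(369)) / 8, so z ~= 3.5262 or z ~= -1.2762.
Neither value makes a denominator zero (z != -1, z != 4), so both are valid.

z = -1.2762 or z = 3.5262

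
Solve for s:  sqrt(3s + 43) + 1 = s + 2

Isolate the radical: sqrt(3s + 43) = s + 1.
Square both sides: 3s + 43 = (s + 1)^2.
Expand and rearrange: s^2 - s - 42 = 0.
Solving gives s = 7 or s = -6.
Check each candidate in the original equation:
  s = 7: sqrt(64) = 8, while s + 1 = 8 — valid.
  s = -6: sqrt(25) = 5, while s + 1 = -5 — extraneous.

s = 7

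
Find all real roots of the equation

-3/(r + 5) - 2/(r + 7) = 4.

r = -7.693 or r = -5.557

Multiply both sides by (r + 5)(r + 7):
-3(r + 7) - 2(r + 5) = 4(r + 5)(r + 7).
Expand and collect terms: 4r² + 53r + 171 = 0.
By the quadratic formula, r = (-53 ± √73) / 8, so r ≈ -5.557 or r ≈ -7.693.
Neither value makes a denominator zero (r ≠ -5, r ≠ -7), so both are valid.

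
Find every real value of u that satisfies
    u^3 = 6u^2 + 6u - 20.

Rearrange: u^3 - 6u^2 - 6u + 20 = 0.
Possible rational roots are divisors of 20. Testing u = -2 gives 0, so (u + 2) is a factor.
Divide: u^3 - 6u^2 - 6u + 20 = (u + 2)(u^2 - 8u + 10).
Apply the quadratic formula to u^2 - 8u + 10 = 0: u = (8 +/- sqrt(24))/2, i.e. u ~= 6.4495 or u ~= 1.5505.

u = -2 or u = 1.5505 or u = 6.4495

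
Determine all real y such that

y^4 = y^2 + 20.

y = -2.2361 or y = 2.2361

Let u = y^2. The equation becomes u^2 - u - 20 = 0.
Factor: (u + 4)(u - 5) = 0, so u = -4 or u = 5.
y^2 = -4 < 0 has no real solution.
y^2 = 5 gives y = +/-sqrt(5) ~= +/-2.2361.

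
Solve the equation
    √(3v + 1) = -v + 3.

v = 1

Square both sides: 3v + 1 = (-v + 3)².
Expand and rearrange: v² - 9v + 8 = 0.
Solving gives v = 8 or v = 1.
Check each candidate in the original equation:
  v = 8: √(25) = 5, while -v + 3 = -5 — extraneous.
  v = 1: √(4) = 2, while -v + 3 = 2 — valid.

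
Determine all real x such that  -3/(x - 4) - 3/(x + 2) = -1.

x = -0.2426 or x = 8.2426

Multiply both sides by (x - 4)(x + 2):
-3(x + 2) - 3(x - 4) = -(x - 4)(x + 2).
Expand and collect terms: -x² + 8x + 2 = 0.
By the quadratic formula, x = (-8 ± √72) / -2, so x ≈ -0.2426 or x ≈ 8.2426.
Neither value makes a denominator zero (x ≠ 4, x ≠ -2), so both are valid.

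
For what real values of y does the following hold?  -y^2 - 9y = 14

Bring every term to one side: -y^2 - 9y - 14 = 0.
Factor: -1(y + 2)(y + 7) = 0.
So y = -2 or y = -7.

y = -7 or y = -2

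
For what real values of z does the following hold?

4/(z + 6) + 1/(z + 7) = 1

Multiply both sides by (z + 6)(z + 7):
4(z + 7) + (z + 6) = (z + 6)(z + 7).
Expand and collect terms: z² + 8z + 8 = 0.
By the quadratic formula, z = (-8 ± √32) / 2, so z ≈ -1.1716 or z ≈ -6.8284.
Neither value makes a denominator zero (z ≠ -6, z ≠ -7), so both are valid.

z = -6.8284 or z = -1.1716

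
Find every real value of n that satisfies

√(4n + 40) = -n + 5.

Square both sides: 4n + 40 = (-n + 5)².
Expand and rearrange: n² - 14n - 15 = 0.
Solving gives n = 15 or n = -1.
Check each candidate in the original equation:
  n = 15: √(100) = 10, while -n + 5 = -10 — extraneous.
  n = -1: √(36) = 6, while -n + 5 = 6 — valid.

n = -1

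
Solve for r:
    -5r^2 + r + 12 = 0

r = -1.4524 or r = 1.6524

Discriminant: (1)^2 - 4*(-5)*12 = 241.
Quadratic formula: r = (-1 +/- sqrt(241)) / (-10).
So r = 1/10 - sqrt(241)/10 ~= -1.4524 or r = 1/10 + sqrt(241)/10 ~= 1.6524.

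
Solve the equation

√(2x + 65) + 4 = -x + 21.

Isolate the radical: √(2x + 65) = -x + 17.
Square both sides: 2x + 65 = (-x + 17)².
Expand and rearrange: x² - 36x + 224 = 0.
Solving gives x = 28 or x = 8.
Check each candidate in the original equation:
  x = 28: √(121) = 11, while -x + 17 = -11 — extraneous.
  x = 8: √(81) = 9, while -x + 17 = 9 — valid.

x = 8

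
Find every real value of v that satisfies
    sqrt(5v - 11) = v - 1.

v = 3 or v = 4

Square both sides: 5v - 11 = (v - 1)^2.
Expand and rearrange: v^2 - 7v + 12 = 0.
Solving gives v = 4 or v = 3.
Check each candidate in the original equation:
  v = 4: sqrt(9) = 3, while v - 1 = 3 — valid.
  v = 3: sqrt(4) = 2, while v - 1 = 2 — valid.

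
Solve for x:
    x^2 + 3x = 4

x = -4 or x = 1

Bring every term to one side: x^2 + 3x - 4 = 0.
Factor: (x + 4)(x - 1) = 0.
So x = -4 or x = 1.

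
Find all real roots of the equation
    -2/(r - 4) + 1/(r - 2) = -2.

Multiply both sides by (r - 4)(r - 2):
-2(r - 2) + (r - 4) = -2(r - 4)(r - 2).
Expand and collect terms: -2r² + 13r - 16 = 0.
By the quadratic formula, r = (-13 ± √41) / -4, so r ≈ 1.6492 or r ≈ 4.8508.
Neither value makes a denominator zero (r ≠ 4, r ≠ 2), so both are valid.

r = 1.6492 or r = 4.8508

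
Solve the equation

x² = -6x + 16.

Bring every term to one side: x² + 6x - 16 = 0.
Factor: (x + 8)(x - 2) = 0.
So x = -8 or x = 2.

x = -8 or x = 2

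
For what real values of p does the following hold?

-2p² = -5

p = -1.5811 or p = 1.5811

Rearrange to standard form: -2p² + 5 = 0.
Discriminant: (0)² − 4·(-2)·5 = 40.
Quadratic formula: p = (0 ± √40) / (-4).
So p = -√(10)/2 ≈ -1.5811 or p = √(10)/2 ≈ 1.5811.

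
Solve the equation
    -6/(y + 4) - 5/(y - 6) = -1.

Multiply both sides by (y + 4)(y - 6):
-6(y - 6) - 5(y + 4) = -(y + 4)(y - 6).
Expand and collect terms: -y^2 + 13y + 8 = 0.
By the quadratic formula, y = (-13 +/- sqrt(201)) / -2, so y ~= -0.5887 or y ~= 13.5887.
Neither value makes a denominator zero (y != -4, y != 6), so both are valid.

y = -0.5887 or y = 13.5887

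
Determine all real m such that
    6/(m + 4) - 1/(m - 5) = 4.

m = -2.4479 or m = 4.6979

Multiply both sides by (m + 4)(m - 5):
6(m - 5) - (m + 4) = 4(m + 4)(m - 5).
Expand and collect terms: 4m² - 9m - 46 = 0.
By the quadratic formula, m = (9 ± √817) / 8, so m ≈ 4.6979 or m ≈ -2.4479.
Neither value makes a denominator zero (m ≠ -4, m ≠ 5), so both are valid.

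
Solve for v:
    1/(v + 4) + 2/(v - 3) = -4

Multiply both sides by (v + 4)(v - 3):
(v - 3) + 2(v + 4) = -4(v + 4)(v - 3).
Expand and collect terms: -4v^2 - 7v + 43 = 0.
By the quadratic formula, v = (7 +/- sqrt(737)) / -8, so v ~= -4.2685 or v ~= 2.5185.
Neither value makes a denominator zero (v != -4, v != 3), so both are valid.

v = -4.2685 or v = 2.5185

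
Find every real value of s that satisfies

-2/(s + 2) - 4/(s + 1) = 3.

s = -3.4574 or s = -1.5426

Multiply both sides by (s + 2)(s + 1):
-2(s + 1) - 4(s + 2) = 3(s + 2)(s + 1).
Expand and collect terms: 3s² + 15s + 16 = 0.
By the quadratic formula, s = (-15 ± √33) / 6, so s ≈ -1.5426 or s ≈ -3.4574.
Neither value makes a denominator zero (s ≠ -2, s ≠ -1), so both are valid.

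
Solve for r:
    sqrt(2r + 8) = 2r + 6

r = -2

Square both sides: 2r + 8 = (2r + 6)^2.
Expand and rearrange: 4r^2 + 22r + 28 = 0.
Solving gives r = -2 or r = -3.5.
Check each candidate in the original equation:
  r = -2: sqrt(4) = 2, while 2r + 6 = 2 — valid.
  r = -3.5: sqrt(1) = 1, while 2r + 6 = -1 — extraneous.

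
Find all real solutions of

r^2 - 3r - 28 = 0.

Factor: (r - 7)(r + 4) = 0.
So r = 7 or r = -4.

r = -4 or r = 7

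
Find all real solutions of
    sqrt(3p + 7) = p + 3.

Square both sides: 3p + 7 = (p + 3)^2.
Expand and rearrange: p^2 + 3p + 2 = 0.
Solving gives p = -1 or p = -2.
Check each candidate in the original equation:
  p = -1: sqrt(4) = 2, while p + 3 = 2 — valid.
  p = -2: sqrt(1) = 1, while p + 3 = 1 — valid.

p = -2 or p = -1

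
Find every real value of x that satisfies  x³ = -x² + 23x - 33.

Rearrange: x³ + x² - 23x + 33 = 0.
Possible rational roots are divisors of 33. Testing x = 3 gives 0, so (x - 3) is a factor.
Divide: x³ + x² - 23x + 33 = (x - 3)(x² + 4x - 11).
Apply the quadratic formula to x² + 4x - 11 = 0: x = (-4 ± √60)/2, i.e. x ≈ 1.873 or x ≈ -5.873.

x = -5.873 or x = 1.873 or x = 3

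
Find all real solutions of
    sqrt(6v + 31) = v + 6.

v = -5 or v = -1

Square both sides: 6v + 31 = (v + 6)^2.
Expand and rearrange: v^2 + 6v + 5 = 0.
Solving gives v = -1 or v = -5.
Check each candidate in the original equation:
  v = -1: sqrt(25) = 5, while v + 6 = 5 — valid.
  v = -5: sqrt(1) = 1, while v + 6 = 1 — valid.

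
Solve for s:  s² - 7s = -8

s = 1.4384 or s = 5.5616

Rearrange to standard form: s² - 7s + 8 = 0.
Discriminant: (-7)² − 4·1·8 = 17.
Quadratic formula: s = (7 ± √17) / 2.
So s = √(17)/2 + 7/2 ≈ 5.5616 or s = 7/2 - √(17)/2 ≈ 1.4384.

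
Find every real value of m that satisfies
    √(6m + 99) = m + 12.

m = -3

Square both sides: 6m + 99 = (m + 12)².
Expand and rearrange: m² + 18m + 45 = 0.
Solving gives m = -3 or m = -15.
Check each candidate in the original equation:
  m = -3: √(81) = 9, while m + 12 = 9 — valid.
  m = -15: √(9) = 3, while m + 12 = -3 — extraneous.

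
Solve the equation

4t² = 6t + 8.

Rearrange to standard form: 4t² - 6t - 8 = 0.
Discriminant: (-6)² − 4·4·(-8) = 164.
Quadratic formula: t = (6 ± √164) / 8.
So t = 3/4 + √(41)/4 ≈ 2.3508 or t = 3/4 - √(41)/4 ≈ -0.8508.

t = -0.8508 or t = 2.3508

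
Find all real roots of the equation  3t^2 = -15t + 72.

t = -8 or t = 3

Bring every term to one side: 3t^2 + 15t - 72 = 0.
Factor: 3(t + 8)(t - 3) = 0.
So t = -8 or t = 3.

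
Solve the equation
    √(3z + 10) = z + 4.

Square both sides: 3z + 10 = (z + 4)².
Expand and rearrange: z² + 5z + 6 = 0.
Solving gives z = -2 or z = -3.
Check each candidate in the original equation:
  z = -2: √(4) = 2, while z + 4 = 2 — valid.
  z = -3: √(1) = 1, while z + 4 = 1 — valid.

z = -3 or z = -2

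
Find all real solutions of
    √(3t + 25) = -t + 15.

Square both sides: 3t + 25 = (-t + 15)².
Expand and rearrange: t² - 33t + 200 = 0.
Solving gives t = 25 or t = 8.
Check each candidate in the original equation:
  t = 25: √(100) = 10, while -t + 15 = -10 — extraneous.
  t = 8: √(49) = 7, while -t + 15 = 7 — valid.

t = 8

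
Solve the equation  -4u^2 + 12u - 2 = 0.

Discriminant: (12)^2 - 4*(-4)*(-2) = 112.
Quadratic formula: u = (-12 +/- sqrt(112)) / (-8).
So u = 3/2 - sqrt(7)/2 ~= 0.1771 or u = sqrt(7)/2 + 3/2 ~= 2.8229.

u = 0.1771 or u = 2.8229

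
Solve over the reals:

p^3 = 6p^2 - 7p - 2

p = -0.2361 or p = 2 or p = 4.2361

Rearrange: p^3 - 6p^2 + 7p + 2 = 0.
Possible rational roots are divisors of 2. Testing p = 2 gives 0, so (p - 2) is a factor.
Divide: p^3 - 6p^2 + 7p + 2 = (p - 2)(p^2 - 4p - 1).
Apply the quadratic formula to p^2 - 4p - 1 = 0: p = (4 +/- sqrt(20))/2, i.e. p ~= 4.2361 or p ~= -0.2361.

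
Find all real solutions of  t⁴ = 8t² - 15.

Let u = t². The equation becomes u² - 8u + 15 = 0.
Factor: (u - 3)(u - 5) = 0, so u = 3 or u = 5.
t² = 3 gives t = ±√(3) ≈ ±1.7321.
t² = 5 gives t = ±√(5) ≈ ±2.2361.

t = -2.2361 or t = -1.7321 or t = 1.7321 or t = 2.2361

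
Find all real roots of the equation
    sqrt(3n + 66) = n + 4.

Square both sides: 3n + 66 = (n + 4)^2.
Expand and rearrange: n^2 + 5n - 50 = 0.
Solving gives n = 5 or n = -10.
Check each candidate in the original equation:
  n = 5: sqrt(81) = 9, while n + 4 = 9 — valid.
  n = -10: sqrt(36) = 6, while n + 4 = -6 — extraneous.

n = 5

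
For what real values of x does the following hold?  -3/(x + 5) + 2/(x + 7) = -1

x = -8 or x = -3

Multiply both sides by (x + 5)(x + 7):
-3(x + 7) + 2(x + 5) = -(x + 5)(x + 7).
Expand and collect terms: -x^2 - 11x - 24 = 0.
Factor or apply the quadratic formula: x = -8 or x = -3.
Neither value makes a denominator zero (x != -5, x != -7), so both are valid.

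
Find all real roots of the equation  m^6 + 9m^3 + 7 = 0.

m = -2.0116 or m = -0.9509

Let u = m^3. The equation becomes u^2 + 9u + 7 = 0.
By the quadratic formula, u = -9/2 + sqrt(53)/2 or u = -9/2 - sqrt(53)/2.
m^3 = -9/2 + sqrt(53)/2 gives m = -(9/2 - sqrt(53)/2)^(1/3) ~= -0.9509.
m^3 = -9/2 - sqrt(53)/2 gives m = -(sqrt(53)/2 + 9/2)^(1/3) ~= -2.0116.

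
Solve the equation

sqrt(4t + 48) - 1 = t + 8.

Isolate the radical: sqrt(4t + 48) = t + 9.
Square both sides: 4t + 48 = (t + 9)^2.
Expand and rearrange: t^2 + 14t + 33 = 0.
Solving gives t = -3 or t = -11.
Check each candidate in the original equation:
  t = -3: sqrt(36) = 6, while t + 9 = 6 — valid.
  t = -11: sqrt(4) = 2, while t + 9 = -2 — extraneous.

t = -3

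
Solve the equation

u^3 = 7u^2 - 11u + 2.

u = 0.2087 or u = 2 or u = 4.7913

Rearrange: u^3 - 7u^2 + 11u - 2 = 0.
Possible rational roots are divisors of -2. Testing u = 2 gives 0, so (u - 2) is a factor.
Divide: u^3 - 7u^2 + 11u - 2 = (u - 2)(u^2 - 5u + 1).
Apply the quadratic formula to u^2 - 5u + 1 = 0: u = (5 +/- sqrt(21))/2, i.e. u ~= 4.7913 or u ~= 0.2087.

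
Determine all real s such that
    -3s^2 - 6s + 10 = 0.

Discriminant: (-6)^2 - 4*(-3)*10 = 156.
Quadratic formula: s = (6 +/- sqrt(156)) / (-6).
So s = -sqrt(39)/3 - 1 ~= -3.0817 or s = -1 + sqrt(39)/3 ~= 1.0817.

s = -3.0817 or s = 1.0817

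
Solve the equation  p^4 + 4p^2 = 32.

p = -2 or p = 2

Let u = p^2. The equation becomes u^2 + 4u - 32 = 0.
Factor: (u + 8)(u - 4) = 0, so u = -8 or u = 4.
p^2 = -8 < 0 has no real solution.
p^2 = 4 gives p = +/-2.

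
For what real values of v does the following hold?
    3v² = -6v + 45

v = -5 or v = 3

Bring every term to one side: 3v² + 6v - 45 = 0.
Factor: 3(v + 5)(v - 3) = 0.
So v = -5 or v = 3.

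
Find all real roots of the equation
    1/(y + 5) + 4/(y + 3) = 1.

y = -4.7016 or y = 1.7016

Multiply both sides by (y + 5)(y + 3):
(y + 3) + 4(y + 5) = (y + 5)(y + 3).
Expand and collect terms: y² + 3y - 8 = 0.
By the quadratic formula, y = (-3 ± √41) / 2, so y ≈ 1.7016 or y ≈ -4.7016.
Neither value makes a denominator zero (y ≠ -5, y ≠ -3), so both are valid.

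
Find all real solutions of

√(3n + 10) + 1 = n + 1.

n = 5

Isolate the radical: √(3n + 10) = n.
Square both sides: 3n + 10 = (n)².
Expand and rearrange: n² - 3n - 10 = 0.
Solving gives n = 5 or n = -2.
Check each candidate in the original equation:
  n = 5: √(25) = 5, while n = 5 — valid.
  n = -2: √(4) = 2, while n = -2 — extraneous.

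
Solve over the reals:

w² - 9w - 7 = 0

w = -0.7202 or w = 9.7202

Discriminant: (-9)² − 4·1·(-7) = 109.
Quadratic formula: w = (9 ± √109) / 2.
So w = 9/2 + √(109)/2 ≈ 9.7202 or w = 9/2 - √(109)/2 ≈ -0.7202.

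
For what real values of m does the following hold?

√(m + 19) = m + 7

Square both sides: m + 19 = (m + 7)².
Expand and rearrange: m² + 13m + 30 = 0.
Solving gives m = -3 or m = -10.
Check each candidate in the original equation:
  m = -3: √(16) = 4, while m + 7 = 4 — valid.
  m = -10: √(9) = 3, while m + 7 = -3 — extraneous.

m = -3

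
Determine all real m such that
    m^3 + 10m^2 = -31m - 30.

m = -5 or m = -3 or m = -2

Rearrange: m^3 + 10m^2 + 31m + 30 = 0.
Possible rational roots are divisors of 30. Testing m = -3 gives 0, so (m + 3) is a factor.
Divide: m^3 + 10m^2 + 31m + 30 = (m + 3)(m^2 + 7m + 10).
Factor the quadratic: m = -2 or m = -5.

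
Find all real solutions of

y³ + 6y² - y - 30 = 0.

Possible rational roots are divisors of -30. Testing y = -5 gives 0, so (y + 5) is a factor.
Divide: y³ + 6y² - y - 30 = (y + 5)(y² + y - 6).
Factor the quadratic: y = 2 or y = -3.

y = -5 or y = -3 or y = 2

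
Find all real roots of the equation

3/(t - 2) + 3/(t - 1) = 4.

Multiply both sides by (t - 2)(t - 1):
3(t - 1) + 3(t - 2) = 4(t - 2)(t - 1).
Expand and collect terms: 4t² - 18t + 17 = 0.
By the quadratic formula, t = (18 ± √52) / 8, so t ≈ 3.1514 or t ≈ 1.3486.
Neither value makes a denominator zero (t ≠ 2, t ≠ 1), so both are valid.

t = 1.3486 or t = 3.1514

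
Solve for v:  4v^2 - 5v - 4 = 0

v = -0.5542 or v = 1.8042

Discriminant: (-5)^2 - 4*4*(-4) = 89.
Quadratic formula: v = (5 +/- sqrt(89)) / 8.
So v = 5/8 + sqrt(89)/8 ~= 1.8042 or v = 5/8 - sqrt(89)/8 ~= -0.5542.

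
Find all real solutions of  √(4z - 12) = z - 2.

Square both sides: 4z - 12 = (z - 2)².
Expand and rearrange: z² - 8z + 16 = 0.
This gives the repeated root z = 4.
Check in the original equation:
  z = 4: √(4) = 2, while z - 2 = 2 — valid.

z = 4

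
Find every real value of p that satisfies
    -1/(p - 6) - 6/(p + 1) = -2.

Multiply both sides by (p - 6)(p + 1):
-(p + 1) - 6(p - 6) = -2(p - 6)(p + 1).
Expand and collect terms: -2p^2 + 17p - 23 = 0.
By the quadratic formula, p = (-17 +/- sqrt(105)) / -4, so p ~= 1.6883 or p ~= 6.8117.
Neither value makes a denominator zero (p != 6, p != -1), so both are valid.

p = 1.6883 or p = 6.8117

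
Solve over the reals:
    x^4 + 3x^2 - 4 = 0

Let u = x^2. The equation becomes u^2 + 3u - 4 = 0.
Factor: (u + 4)(u - 1) = 0, so u = -4 or u = 1.
x^2 = -4 < 0 has no real solution.
x^2 = 1 gives x = +/-1.

x = -1 or x = 1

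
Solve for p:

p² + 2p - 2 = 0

Discriminant: (2)² − 4·1·(-2) = 12.
Quadratic formula: p = (-2 ± √12) / 2.
So p = -1 + √(3) ≈ 0.7321 or p = -√(3) - 1 ≈ -2.7321.

p = -2.7321 or p = 0.7321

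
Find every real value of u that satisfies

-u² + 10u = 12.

u = 1.3944 or u = 8.6056

Rearrange to standard form: -u² + 10u - 12 = 0.
Discriminant: (10)² − 4·(-1)·(-12) = 52.
Quadratic formula: u = (-10 ± √52) / (-2).
So u = 5 - √(13) ≈ 1.3944 or u = √(13) + 5 ≈ 8.6056.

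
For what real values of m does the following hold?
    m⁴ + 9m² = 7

m = -0.8486 or m = 0.8486

Let u = m². The equation becomes u² + 9u - 7 = 0.
By the quadratic formula, u = -9/2 + √(109)/2 or u = -√(109)/2 - 9/2.
m² = -9/2 + √(109)/2 gives m = ±√(-9/2 + √(109)/2) ≈ ±0.8486.
m² = -√(109)/2 - 9/2 < 0 has no real solution.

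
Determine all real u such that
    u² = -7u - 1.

u = -6.8541 or u = -0.1459

Rearrange to standard form: u² + 7u + 1 = 0.
Discriminant: (7)² − 4·1·1 = 45.
Quadratic formula: u = (-7 ± √45) / 2.
So u = -7/2 + 3·√(5)/2 ≈ -0.1459 or u = -7/2 - 3·√(5)/2 ≈ -6.8541.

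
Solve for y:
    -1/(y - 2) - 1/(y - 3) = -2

Multiply both sides by (y - 2)(y - 3):
-(y - 3) - (y - 2) = -2(y - 2)(y - 3).
Expand and collect terms: -2y² + 12y - 17 = 0.
By the quadratic formula, y = (-12 ± √8) / -4, so y ≈ 2.2929 or y ≈ 3.7071.
Neither value makes a denominator zero (y ≠ 2, y ≠ 3), so both are valid.

y = 2.2929 or y = 3.7071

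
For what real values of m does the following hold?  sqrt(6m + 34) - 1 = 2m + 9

Isolate the radical: sqrt(6m + 34) = 2m + 10.
Square both sides: 6m + 34 = (2m + 10)^2.
Expand and rearrange: 4m^2 + 34m + 66 = 0.
Solving gives m = -3 or m = -5.5.
Check each candidate in the original equation:
  m = -3: sqrt(16) = 4, while 2m + 10 = 4 — valid.
  m = -5.5: sqrt(1) = 1, while 2m + 10 = -1 — extraneous.

m = -3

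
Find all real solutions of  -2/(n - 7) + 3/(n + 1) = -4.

n = -1.7093 or n = 7.4593

Multiply both sides by (n - 7)(n + 1):
-2(n + 1) + 3(n - 7) = -4(n - 7)(n + 1).
Expand and collect terms: -4n^2 + 23n + 51 = 0.
By the quadratic formula, n = (-23 +/- sqrt(1345)) / -8, so n ~= -1.7093 or n ~= 7.4593.
Neither value makes a denominator zero (n != 7, n != -1), so both are valid.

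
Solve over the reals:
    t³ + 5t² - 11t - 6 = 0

Possible rational roots are divisors of -6. Testing t = 2 gives 0, so (t - 2) is a factor.
Divide: t³ + 5t² - 11t - 6 = (t - 2)(t² + 7t + 3).
Apply the quadratic formula to t² + 7t + 3 = 0: t = (-7 ± √37)/2, i.e. t ≈ -0.4586 or t ≈ -6.5414.

t = -6.5414 or t = -0.4586 or t = 2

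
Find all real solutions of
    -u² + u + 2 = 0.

Factor: -1(u + 1)(u - 2) = 0.
So u = -1 or u = 2.

u = -1 or u = 2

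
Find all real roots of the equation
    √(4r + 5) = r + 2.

r = -1 or r = 1

Square both sides: 4r + 5 = (r + 2)².
Expand and rearrange: r² - 1 = 0.
Solving gives r = 1 or r = -1.
Check each candidate in the original equation:
  r = 1: √(9) = 3, while r + 2 = 3 — valid.
  r = -1: √(1) = 1, while r + 2 = 1 — valid.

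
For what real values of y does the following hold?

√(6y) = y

y = 0 or y = 6

Square both sides: 6y = (y)².
Expand and rearrange: y² - 6y = 0.
Solving gives y = 6 or y = 0.
Check each candidate in the original equation:
  y = 6: √(36) = 6, while y = 6 — valid.
  y = 0: √(0) = 0, while y = 0 — valid.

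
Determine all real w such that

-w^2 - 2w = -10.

w = -4.3166 or w = 2.3166

Rearrange to standard form: -w^2 - 2w + 10 = 0.
Discriminant: (-2)^2 - 4*(-1)*10 = 44.
Quadratic formula: w = (2 +/- sqrt(44)) / (-2).
So w = -sqrt(11) - 1 ~= -4.3166 or w = -1 + sqrt(11) ~= 2.3166.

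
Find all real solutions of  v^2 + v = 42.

Bring every term to one side: v^2 + v - 42 = 0.
Factor: (v - 6)(v + 7) = 0.
So v = 6 or v = -7.

v = -7 or v = 6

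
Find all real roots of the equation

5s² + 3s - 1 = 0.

Discriminant: (3)² − 4·5·(-1) = 29.
Quadratic formula: s = (-3 ± √29) / 10.
So s = -3/10 + √(29)/10 ≈ 0.2385 or s = -√(29)/10 - 3/10 ≈ -0.8385.

s = -0.8385 or s = 0.2385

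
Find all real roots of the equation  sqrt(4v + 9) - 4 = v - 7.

Isolate the radical: sqrt(4v + 9) = v - 3.
Square both sides: 4v + 9 = (v - 3)^2.
Expand and rearrange: v^2 - 10v = 0.
Solving gives v = 10 or v = 0.
Check each candidate in the original equation:
  v = 10: sqrt(49) = 7, while v - 3 = 7 — valid.
  v = 0: sqrt(9) = 3, while v - 3 = -3 — extraneous.

v = 10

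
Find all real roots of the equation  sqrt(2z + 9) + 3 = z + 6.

z = 0

Isolate the radical: sqrt(2z + 9) = z + 3.
Square both sides: 2z + 9 = (z + 3)^2.
Expand and rearrange: z^2 + 4z = 0.
Solving gives z = 0 or z = -4.
Check each candidate in the original equation:
  z = 0: sqrt(9) = 3, while z + 3 = 3 — valid.
  z = -4: sqrt(1) = 1, while z + 3 = -1 — extraneous.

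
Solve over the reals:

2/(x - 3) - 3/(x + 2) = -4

x = -1.1472 or x = 2.3972

Multiply both sides by (x - 3)(x + 2):
2(x + 2) - 3(x - 3) = -4(x - 3)(x + 2).
Expand and collect terms: -4x² + 5x + 11 = 0.
By the quadratic formula, x = (-5 ± √201) / -8, so x ≈ -1.1472 or x ≈ 2.3972.
Neither value makes a denominator zero (x ≠ 3, x ≠ -2), so both are valid.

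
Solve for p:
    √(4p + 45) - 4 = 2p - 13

Isolate the radical: √(4p + 45) = 2p - 9.
Square both sides: 4p + 45 = (2p - 9)².
Expand and rearrange: 4p² - 40p + 36 = 0.
Solving gives p = 9 or p = 1.
Check each candidate in the original equation:
  p = 9: √(81) = 9, while 2p - 9 = 9 — valid.
  p = 1: √(49) = 7, while 2p - 9 = -7 — extraneous.

p = 9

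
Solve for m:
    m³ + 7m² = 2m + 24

m = -6.772 or m = -2 or m = 1.772

Rearrange: m³ + 7m² - 2m - 24 = 0.
Possible rational roots are divisors of -24. Testing m = -2 gives 0, so (m + 2) is a factor.
Divide: m³ + 7m² - 2m - 24 = (m + 2)(m² + 5m - 12).
Apply the quadratic formula to m² + 5m - 12 = 0: m = (-5 ± √73)/2, i.e. m ≈ 1.772 or m ≈ -6.772.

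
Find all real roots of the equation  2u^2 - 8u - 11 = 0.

Discriminant: (-8)^2 - 4*2*(-11) = 152.
Quadratic formula: u = (8 +/- sqrt(152)) / 4.
So u = 2 + sqrt(38)/2 ~= 5.0822 or u = 2 - sqrt(38)/2 ~= -1.0822.

u = -1.0822 or u = 5.0822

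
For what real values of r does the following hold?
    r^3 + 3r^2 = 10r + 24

r = -4 or r = -2 or r = 3

Rearrange: r^3 + 3r^2 - 10r - 24 = 0.
Possible rational roots are divisors of -24. Testing r = 3 gives 0, so (r - 3) is a factor.
Divide: r^3 + 3r^2 - 10r - 24 = (r - 3)(r^2 + 6r + 8).
Factor the quadratic: r = -2 or r = -4.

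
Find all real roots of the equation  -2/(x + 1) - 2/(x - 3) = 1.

Multiply both sides by (x + 1)(x - 3):
-2(x - 3) - 2(x + 1) = (x + 1)(x - 3).
Expand and collect terms: x² + 2x - 7 = 0.
By the quadratic formula, x = (-2 ± √32) / 2, so x ≈ 1.8284 or x ≈ -3.8284.
Neither value makes a denominator zero (x ≠ -1, x ≠ 3), so both are valid.

x = -3.8284 or x = 1.8284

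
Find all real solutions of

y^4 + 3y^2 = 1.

Let u = y^2. The equation becomes u^2 + 3u - 1 = 0.
By the quadratic formula, u = -3/2 + sqrt(13)/2 or u = -sqrt(13)/2 - 3/2.
y^2 = -3/2 + sqrt(13)/2 gives y = +/-sqrt(-3/2 + sqrt(13)/2) ~= +/-0.5503.
y^2 = -sqrt(13)/2 - 3/2 < 0 has no real solution.

y = -0.5503 or y = 0.5503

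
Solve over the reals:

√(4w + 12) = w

Square both sides: 4w + 12 = (w)².
Expand and rearrange: w² - 4w - 12 = 0.
Solving gives w = 6 or w = -2.
Check each candidate in the original equation:
  w = 6: √(36) = 6, while w = 6 — valid.
  w = -2: √(4) = 2, while w = -2 — extraneous.

w = 6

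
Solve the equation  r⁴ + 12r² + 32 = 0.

No real solutions.

Let u = r². The equation becomes u² + 12u + 32 = 0.
Factor: (u + 8)(u + 4) = 0, so u = -8 or u = -4.
r² = -8 < 0 has no real solution.
r² = -4 < 0 has no real solution.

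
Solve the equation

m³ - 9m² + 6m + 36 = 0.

m = -1.5826 or m = 3 or m = 7.5826

Possible rational roots are divisors of 36. Testing m = 3 gives 0, so (m - 3) is a factor.
Divide: m³ - 9m² + 6m + 36 = (m - 3)(m² - 6m - 12).
Apply the quadratic formula to m² - 6m - 12 = 0: m = (6 ± √84)/2, i.e. m ≈ 7.5826 or m ≈ -1.5826.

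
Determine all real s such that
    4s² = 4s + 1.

s = -0.2071 or s = 1.2071

Rearrange to standard form: 4s² - 4s - 1 = 0.
Discriminant: (-4)² − 4·4·(-1) = 32.
Quadratic formula: s = (4 ± √32) / 8.
So s = 1/2 + √(2)/2 ≈ 1.2071 or s = 1/2 - √(2)/2 ≈ -0.2071.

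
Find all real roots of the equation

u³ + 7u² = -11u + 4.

u = -4 or u = -3.3028 or u = 0.3028

Rearrange: u³ + 7u² + 11u - 4 = 0.
Possible rational roots are divisors of -4. Testing u = -4 gives 0, so (u + 4) is a factor.
Divide: u³ + 7u² + 11u - 4 = (u + 4)(u² + 3u - 1).
Apply the quadratic formula to u² + 3u - 1 = 0: u = (-3 ± √13)/2, i.e. u ≈ 0.3028 or u ≈ -3.3028.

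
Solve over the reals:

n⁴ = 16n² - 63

n = -3 or n = -2.6458 or n = 2.6458 or n = 3

Let u = n². The equation becomes u² - 16u + 63 = 0.
Factor: (u - 7)(u - 9) = 0, so u = 7 or u = 9.
n² = 7 gives n = ±√(7) ≈ ±2.6458.
n² = 9 gives n = ±3.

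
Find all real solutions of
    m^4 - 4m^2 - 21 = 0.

m = -2.6458 or m = 2.6458

Let u = m^2. The equation becomes u^2 - 4u - 21 = 0.
Factor: (u - 7)(u + 3) = 0, so u = 7 or u = -3.
m^2 = 7 gives m = +/-sqrt(7) ~= +/-2.6458.
m^2 = -3 < 0 has no real solution.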